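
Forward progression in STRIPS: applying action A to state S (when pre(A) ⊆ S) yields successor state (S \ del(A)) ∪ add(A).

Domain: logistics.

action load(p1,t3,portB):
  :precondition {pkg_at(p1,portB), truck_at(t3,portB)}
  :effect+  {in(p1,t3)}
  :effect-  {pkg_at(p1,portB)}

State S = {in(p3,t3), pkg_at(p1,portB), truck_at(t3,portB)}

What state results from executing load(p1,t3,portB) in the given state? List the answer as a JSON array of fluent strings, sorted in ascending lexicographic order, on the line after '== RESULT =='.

Compute (S \ del) ∪ add:
  pre ⊆ S: {pkg_at(p1,portB), truck_at(t3,portB)} ⊆ S  — applicable
  S \ del = {in(p3,t3), truck_at(t3,portB)}
  ∪ add   = {in(p1,t3), in(p3,t3), truck_at(t3,portB)}

== RESULT ==
["in(p1,t3)", "in(p3,t3)", "truck_at(t3,portB)"]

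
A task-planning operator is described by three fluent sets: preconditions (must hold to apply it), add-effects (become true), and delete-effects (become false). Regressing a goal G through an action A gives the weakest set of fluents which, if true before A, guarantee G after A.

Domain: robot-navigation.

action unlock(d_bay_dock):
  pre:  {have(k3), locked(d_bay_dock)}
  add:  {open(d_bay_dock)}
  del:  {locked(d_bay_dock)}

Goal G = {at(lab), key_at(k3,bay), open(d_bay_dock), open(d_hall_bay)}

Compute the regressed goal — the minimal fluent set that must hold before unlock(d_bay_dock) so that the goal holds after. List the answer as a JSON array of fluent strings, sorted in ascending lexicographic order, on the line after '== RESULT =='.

Compute (G \ add) ∪ pre:
  G ∩ del = {}  (empty — regression defined)
  G \ add = {at(lab), key_at(k3,bay), open(d_bay_dock), open(d_hall_bay)} \ {open(d_bay_dock)} = {at(lab), key_at(k3,bay), open(d_hall_bay)}
  ∪ pre   = {at(lab), key_at(k3,bay), open(d_hall_bay)} ∪ {have(k3), locked(d_bay_dock)}
          = {at(lab), have(k3), key_at(k3,bay), locked(d_bay_dock), open(d_hall_bay)}

== RESULT ==
["at(lab)", "have(k3)", "key_at(k3,bay)", "locked(d_bay_dock)", "open(d_hall_bay)"]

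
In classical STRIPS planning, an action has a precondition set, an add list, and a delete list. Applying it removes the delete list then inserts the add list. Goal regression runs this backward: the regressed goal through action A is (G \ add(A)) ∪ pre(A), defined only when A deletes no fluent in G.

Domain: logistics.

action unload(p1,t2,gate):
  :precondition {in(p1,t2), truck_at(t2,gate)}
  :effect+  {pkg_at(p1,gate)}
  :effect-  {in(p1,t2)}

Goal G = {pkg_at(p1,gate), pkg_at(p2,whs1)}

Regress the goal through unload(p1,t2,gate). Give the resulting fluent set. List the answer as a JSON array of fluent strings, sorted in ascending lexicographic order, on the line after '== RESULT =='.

Compute (G \ add) ∪ pre:
  G ∩ del = {}  (empty — regression defined)
  G \ add = {pkg_at(p1,gate), pkg_at(p2,whs1)} \ {pkg_at(p1,gate)} = {pkg_at(p2,whs1)}
  ∪ pre   = {pkg_at(p2,whs1)} ∪ {in(p1,t2), truck_at(t2,gate)}
          = {in(p1,t2), pkg_at(p2,whs1), truck_at(t2,gate)}

== RESULT ==
["in(p1,t2)", "pkg_at(p2,whs1)", "truck_at(t2,gate)"]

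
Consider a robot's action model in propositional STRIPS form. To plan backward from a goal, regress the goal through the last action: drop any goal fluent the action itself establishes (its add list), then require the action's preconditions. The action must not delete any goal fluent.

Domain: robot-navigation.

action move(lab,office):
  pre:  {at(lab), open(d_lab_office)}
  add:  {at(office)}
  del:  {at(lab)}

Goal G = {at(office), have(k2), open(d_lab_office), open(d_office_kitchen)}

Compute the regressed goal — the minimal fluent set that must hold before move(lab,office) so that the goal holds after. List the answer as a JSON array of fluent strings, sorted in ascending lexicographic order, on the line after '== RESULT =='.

Regress:
  G ∩ del = {}  (empty — regression defined)
  G \ add = {at(office), have(k2), open(d_lab_office), open(d_office_kitchen)} \ {at(office)} = {have(k2), open(d_lab_office), open(d_office_kitchen)}
  ∪ pre   = {have(k2), open(d_lab_office), open(d_office_kitchen)} ∪ {at(lab), open(d_lab_office)}
          = {at(lab), have(k2), open(d_lab_office), open(d_office_kitchen)}

== RESULT ==
["at(lab)", "have(k2)", "open(d_lab_office)", "open(d_office_kitchen)"]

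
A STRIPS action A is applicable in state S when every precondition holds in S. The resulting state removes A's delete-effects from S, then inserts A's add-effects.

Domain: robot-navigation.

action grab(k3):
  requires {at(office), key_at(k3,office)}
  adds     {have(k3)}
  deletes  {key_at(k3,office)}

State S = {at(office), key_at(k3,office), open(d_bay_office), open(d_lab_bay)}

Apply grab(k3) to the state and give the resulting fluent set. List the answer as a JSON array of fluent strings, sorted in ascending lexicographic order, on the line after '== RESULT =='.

Compute (S \ del) ∪ add:
  pre ⊆ S: {at(office), key_at(k3,office)} ⊆ S  — applicable
  S \ del = {at(office), open(d_bay_office), open(d_lab_bay)}
  ∪ add   = {at(office), have(k3), open(d_bay_office), open(d_lab_bay)}

== RESULT ==
["at(office)", "have(k3)", "open(d_bay_office)", "open(d_lab_bay)"]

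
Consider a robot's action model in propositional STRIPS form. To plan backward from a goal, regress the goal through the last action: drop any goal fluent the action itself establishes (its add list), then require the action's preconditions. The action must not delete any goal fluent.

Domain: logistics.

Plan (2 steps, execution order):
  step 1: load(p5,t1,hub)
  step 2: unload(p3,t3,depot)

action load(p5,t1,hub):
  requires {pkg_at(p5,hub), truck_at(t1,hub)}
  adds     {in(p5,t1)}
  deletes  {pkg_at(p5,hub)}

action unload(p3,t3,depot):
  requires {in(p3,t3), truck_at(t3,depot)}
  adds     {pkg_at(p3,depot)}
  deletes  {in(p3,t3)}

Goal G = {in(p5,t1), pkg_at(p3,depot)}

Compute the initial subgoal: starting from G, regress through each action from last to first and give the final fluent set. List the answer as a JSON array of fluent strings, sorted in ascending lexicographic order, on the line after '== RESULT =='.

Regress step by step:
  through step 2 (unload(p3,t3,depot)): drop {pkg_at(p3,depot)}, keep {in(p5,t1)}, require {in(p3,t3), truck_at(t3,depot)}
    → {in(p3,t3), in(p5,t1), truck_at(t3,depot)}
  through step 1 (load(p5,t1,hub)): drop {in(p5,t1)}, keep {in(p3,t3), truck_at(t3,depot)}, require {pkg_at(p5,hub), truck_at(t1,hub)}
    → {in(p3,t3), pkg_at(p5,hub), truck_at(t1,hub), truck_at(t3,depot)}

== RESULT ==
["in(p3,t3)", "pkg_at(p5,hub)", "truck_at(t1,hub)", "truck_at(t3,depot)"]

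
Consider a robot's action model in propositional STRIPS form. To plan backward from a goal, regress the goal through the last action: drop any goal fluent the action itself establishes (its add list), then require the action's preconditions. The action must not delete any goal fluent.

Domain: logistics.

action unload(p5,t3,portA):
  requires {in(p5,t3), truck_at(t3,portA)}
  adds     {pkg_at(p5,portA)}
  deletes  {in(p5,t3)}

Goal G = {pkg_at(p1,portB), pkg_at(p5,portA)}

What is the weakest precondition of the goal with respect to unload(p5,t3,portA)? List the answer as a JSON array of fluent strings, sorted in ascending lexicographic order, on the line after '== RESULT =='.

Compute (G \ add) ∪ pre:
  G ∩ del = {}  (empty — regression defined)
  G \ add = {pkg_at(p1,portB), pkg_at(p5,portA)} \ {pkg_at(p5,portA)} = {pkg_at(p1,portB)}
  ∪ pre   = {pkg_at(p1,portB)} ∪ {in(p5,t3), truck_at(t3,portA)}
          = {in(p5,t3), pkg_at(p1,portB), truck_at(t3,portA)}

== RESULT ==
["in(p5,t3)", "pkg_at(p1,portB)", "truck_at(t3,portA)"]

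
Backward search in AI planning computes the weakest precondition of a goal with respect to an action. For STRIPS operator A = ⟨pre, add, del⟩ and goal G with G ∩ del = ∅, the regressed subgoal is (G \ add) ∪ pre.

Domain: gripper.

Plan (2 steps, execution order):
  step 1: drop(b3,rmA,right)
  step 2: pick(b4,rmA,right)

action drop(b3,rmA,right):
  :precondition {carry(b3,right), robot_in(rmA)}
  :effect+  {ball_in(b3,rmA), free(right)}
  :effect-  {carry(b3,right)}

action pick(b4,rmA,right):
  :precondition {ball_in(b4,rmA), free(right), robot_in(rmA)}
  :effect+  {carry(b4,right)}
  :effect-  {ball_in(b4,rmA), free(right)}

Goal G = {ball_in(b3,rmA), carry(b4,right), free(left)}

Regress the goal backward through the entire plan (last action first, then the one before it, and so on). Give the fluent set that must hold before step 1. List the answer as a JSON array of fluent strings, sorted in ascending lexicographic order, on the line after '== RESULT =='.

Regress step by step:
  through step 2 (pick(b4,rmA,right)): drop {carry(b4,right)}, keep {ball_in(b3,rmA), free(left)}, require {ball_in(b4,rmA), free(right), robot_in(rmA)}
    → {ball_in(b3,rmA), ball_in(b4,rmA), free(left), free(right), robot_in(rmA)}
  through step 1 (drop(b3,rmA,right)): drop {ball_in(b3,rmA), free(right)}, keep {ball_in(b4,rmA), free(left), robot_in(rmA)}, require {carry(b3,right), robot_in(rmA)}
    → {ball_in(b4,rmA), carry(b3,right), free(left), robot_in(rmA)}

== RESULT ==
["ball_in(b4,rmA)", "carry(b3,right)", "free(left)", "robot_in(rmA)"]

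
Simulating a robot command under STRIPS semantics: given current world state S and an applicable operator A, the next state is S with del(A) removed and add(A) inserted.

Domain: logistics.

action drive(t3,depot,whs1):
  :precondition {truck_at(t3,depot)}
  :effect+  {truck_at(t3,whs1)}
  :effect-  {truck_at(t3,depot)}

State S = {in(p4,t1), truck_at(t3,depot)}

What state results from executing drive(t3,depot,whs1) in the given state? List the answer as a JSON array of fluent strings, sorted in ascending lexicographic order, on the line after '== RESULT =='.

Compute (S \ del) ∪ add:
  pre ⊆ S: {truck_at(t3,depot)} ⊆ S  — applicable
  S \ del = {in(p4,t1)}
  ∪ add   = {in(p4,t1), truck_at(t3,whs1)}

== RESULT ==
["in(p4,t1)", "truck_at(t3,whs1)"]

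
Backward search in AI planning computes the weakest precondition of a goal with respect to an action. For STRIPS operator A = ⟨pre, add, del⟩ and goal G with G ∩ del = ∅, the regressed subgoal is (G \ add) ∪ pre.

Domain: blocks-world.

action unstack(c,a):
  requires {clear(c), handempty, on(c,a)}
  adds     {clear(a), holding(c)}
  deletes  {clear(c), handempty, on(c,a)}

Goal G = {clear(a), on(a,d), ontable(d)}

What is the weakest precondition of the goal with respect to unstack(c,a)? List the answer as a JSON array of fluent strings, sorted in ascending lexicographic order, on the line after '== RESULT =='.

Compute (G \ add) ∪ pre:
  G ∩ del = {}  (empty — regression defined)
  G \ add = {clear(a), on(a,d), ontable(d)} \ {clear(a), holding(c)} = {on(a,d), ontable(d)}
  ∪ pre   = {on(a,d), ontable(d)} ∪ {clear(c), handempty, on(c,a)}
          = {clear(c), handempty, on(a,d), on(c,a), ontable(d)}

== RESULT ==
["clear(c)", "handempty", "on(a,d)", "on(c,a)", "ontable(d)"]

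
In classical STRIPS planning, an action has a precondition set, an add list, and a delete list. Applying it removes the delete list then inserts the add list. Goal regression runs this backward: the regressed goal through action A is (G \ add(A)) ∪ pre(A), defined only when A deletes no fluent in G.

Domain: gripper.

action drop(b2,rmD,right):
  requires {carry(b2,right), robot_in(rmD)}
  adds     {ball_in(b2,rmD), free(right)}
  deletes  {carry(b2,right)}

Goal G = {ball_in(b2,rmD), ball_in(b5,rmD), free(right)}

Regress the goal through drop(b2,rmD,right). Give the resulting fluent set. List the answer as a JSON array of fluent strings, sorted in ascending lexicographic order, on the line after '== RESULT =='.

Regress:
  G ∩ del = {}  (empty — regression defined)
  G \ add = {ball_in(b2,rmD), ball_in(b5,rmD), free(right)} \ {ball_in(b2,rmD), free(right)} = {ball_in(b5,rmD)}
  ∪ pre   = {ball_in(b5,rmD)} ∪ {carry(b2,right), robot_in(rmD)}
          = {ball_in(b5,rmD), carry(b2,right), robot_in(rmD)}

== RESULT ==
["ball_in(b5,rmD)", "carry(b2,right)", "robot_in(rmD)"]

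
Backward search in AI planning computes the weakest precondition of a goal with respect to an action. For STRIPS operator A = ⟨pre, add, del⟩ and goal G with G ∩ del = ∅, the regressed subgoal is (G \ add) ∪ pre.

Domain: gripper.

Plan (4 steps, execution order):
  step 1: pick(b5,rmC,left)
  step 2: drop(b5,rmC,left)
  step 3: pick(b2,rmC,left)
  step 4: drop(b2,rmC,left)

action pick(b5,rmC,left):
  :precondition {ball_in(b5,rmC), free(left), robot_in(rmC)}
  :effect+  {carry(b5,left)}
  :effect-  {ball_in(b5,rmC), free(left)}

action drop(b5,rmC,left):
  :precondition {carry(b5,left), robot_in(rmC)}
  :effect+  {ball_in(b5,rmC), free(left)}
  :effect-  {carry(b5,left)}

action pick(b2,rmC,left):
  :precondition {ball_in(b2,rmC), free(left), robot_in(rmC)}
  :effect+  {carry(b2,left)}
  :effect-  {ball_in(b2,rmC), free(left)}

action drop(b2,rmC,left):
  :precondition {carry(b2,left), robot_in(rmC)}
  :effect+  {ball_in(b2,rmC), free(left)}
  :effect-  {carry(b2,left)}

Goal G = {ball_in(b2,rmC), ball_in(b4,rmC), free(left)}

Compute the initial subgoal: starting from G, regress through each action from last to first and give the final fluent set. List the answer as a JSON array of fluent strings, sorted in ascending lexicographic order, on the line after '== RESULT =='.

Work backward from the goal:
  through step 4 (drop(b2,rmC,left)): drop {ball_in(b2,rmC), free(left)}, keep {ball_in(b4,rmC)}, require {carry(b2,left), robot_in(rmC)}
    → {ball_in(b4,rmC), carry(b2,left), robot_in(rmC)}
  through step 3 (pick(b2,rmC,left)): drop {carry(b2,left)}, keep {ball_in(b4,rmC), robot_in(rmC)}, require {ball_in(b2,rmC), free(left), robot_in(rmC)}
    → {ball_in(b2,rmC), ball_in(b4,rmC), free(left), robot_in(rmC)}
  through step 2 (drop(b5,rmC,left)): drop {free(left)}, keep {ball_in(b2,rmC), ball_in(b4,rmC), robot_in(rmC)}, require {carry(b5,left), robot_in(rmC)}
    → {ball_in(b2,rmC), ball_in(b4,rmC), carry(b5,left), robot_in(rmC)}
  through step 1 (pick(b5,rmC,left)): drop {carry(b5,left)}, keep {ball_in(b2,rmC), ball_in(b4,rmC), robot_in(rmC)}, require {ball_in(b5,rmC), free(left), robot_in(rmC)}
    → {ball_in(b2,rmC), ball_in(b4,rmC), ball_in(b5,rmC), free(left), robot_in(rmC)}

== RESULT ==
["ball_in(b2,rmC)", "ball_in(b4,rmC)", "ball_in(b5,rmC)", "free(left)", "robot_in(rmC)"]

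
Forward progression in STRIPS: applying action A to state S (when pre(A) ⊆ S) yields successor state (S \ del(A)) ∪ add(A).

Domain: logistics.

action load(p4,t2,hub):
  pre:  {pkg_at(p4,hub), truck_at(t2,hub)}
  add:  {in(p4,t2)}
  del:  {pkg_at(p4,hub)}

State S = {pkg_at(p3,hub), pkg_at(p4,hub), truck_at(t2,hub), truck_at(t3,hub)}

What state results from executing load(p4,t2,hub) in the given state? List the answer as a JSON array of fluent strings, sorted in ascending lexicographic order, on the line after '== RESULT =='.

Compute (S \ del) ∪ add:
  pre ⊆ S: {pkg_at(p4,hub), truck_at(t2,hub)} ⊆ S  — applicable
  S \ del = {pkg_at(p3,hub), truck_at(t2,hub), truck_at(t3,hub)}
  ∪ add   = {in(p4,t2), pkg_at(p3,hub), truck_at(t2,hub), truck_at(t3,hub)}

== RESULT ==
["in(p4,t2)", "pkg_at(p3,hub)", "truck_at(t2,hub)", "truck_at(t3,hub)"]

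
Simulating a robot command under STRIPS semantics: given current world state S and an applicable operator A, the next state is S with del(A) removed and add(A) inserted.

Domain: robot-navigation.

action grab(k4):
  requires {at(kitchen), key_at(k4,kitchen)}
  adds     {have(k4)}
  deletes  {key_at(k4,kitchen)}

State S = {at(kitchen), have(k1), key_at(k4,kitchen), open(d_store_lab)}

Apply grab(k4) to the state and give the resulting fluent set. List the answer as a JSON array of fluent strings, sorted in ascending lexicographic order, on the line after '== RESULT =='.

Progress:
  pre ⊆ S: {at(kitchen), key_at(k4,kitchen)} ⊆ S  — applicable
  S \ del = {at(kitchen), have(k1), open(d_store_lab)}
  ∪ add   = {at(kitchen), have(k1), have(k4), open(d_store_lab)}

== RESULT ==
["at(kitchen)", "have(k1)", "have(k4)", "open(d_store_lab)"]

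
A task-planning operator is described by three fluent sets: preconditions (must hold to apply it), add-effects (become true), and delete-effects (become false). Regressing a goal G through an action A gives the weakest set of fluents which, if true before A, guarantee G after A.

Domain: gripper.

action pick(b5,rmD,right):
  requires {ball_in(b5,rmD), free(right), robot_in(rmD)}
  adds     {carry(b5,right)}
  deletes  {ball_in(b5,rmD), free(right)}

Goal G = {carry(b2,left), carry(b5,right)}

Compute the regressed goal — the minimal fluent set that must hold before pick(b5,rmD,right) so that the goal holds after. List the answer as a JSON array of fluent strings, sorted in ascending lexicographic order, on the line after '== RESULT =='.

Compute (G \ add) ∪ pre:
  G ∩ del = {}  (empty — regression defined)
  G \ add = {carry(b2,left), carry(b5,right)} \ {carry(b5,right)} = {carry(b2,left)}
  ∪ pre   = {carry(b2,left)} ∪ {ball_in(b5,rmD), free(right), robot_in(rmD)}
          = {ball_in(b5,rmD), carry(b2,left), free(right), robot_in(rmD)}

== RESULT ==
["ball_in(b5,rmD)", "carry(b2,left)", "free(right)", "robot_in(rmD)"]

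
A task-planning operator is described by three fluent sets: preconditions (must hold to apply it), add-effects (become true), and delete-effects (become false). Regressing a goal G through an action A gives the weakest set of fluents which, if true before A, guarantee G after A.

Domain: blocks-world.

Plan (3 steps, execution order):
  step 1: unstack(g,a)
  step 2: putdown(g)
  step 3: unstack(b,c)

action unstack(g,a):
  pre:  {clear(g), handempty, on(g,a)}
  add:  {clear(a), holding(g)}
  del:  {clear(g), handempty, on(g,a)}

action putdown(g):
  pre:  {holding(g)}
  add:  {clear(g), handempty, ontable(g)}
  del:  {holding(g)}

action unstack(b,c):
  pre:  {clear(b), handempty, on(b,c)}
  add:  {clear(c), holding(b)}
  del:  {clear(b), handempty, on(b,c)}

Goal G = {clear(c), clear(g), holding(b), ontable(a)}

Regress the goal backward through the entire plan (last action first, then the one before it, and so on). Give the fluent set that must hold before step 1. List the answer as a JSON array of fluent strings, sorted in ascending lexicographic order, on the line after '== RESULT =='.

Regress step by step:
  through step 3 (unstack(b,c)): drop {clear(c), holding(b)}, keep {clear(g), ontable(a)}, require {clear(b), handempty, on(b,c)}
    → {clear(b), clear(g), handempty, on(b,c), ontable(a)}
  through step 2 (putdown(g)): drop {clear(g), handempty}, keep {clear(b), on(b,c), ontable(a)}, require {holding(g)}
    → {clear(b), holding(g), on(b,c), ontable(a)}
  through step 1 (unstack(g,a)): drop {holding(g)}, keep {clear(b), on(b,c), ontable(a)}, require {clear(g), handempty, on(g,a)}
    → {clear(b), clear(g), handempty, on(b,c), on(g,a), ontable(a)}

== RESULT ==
["clear(b)", "clear(g)", "handempty", "on(b,c)", "on(g,a)", "ontable(a)"]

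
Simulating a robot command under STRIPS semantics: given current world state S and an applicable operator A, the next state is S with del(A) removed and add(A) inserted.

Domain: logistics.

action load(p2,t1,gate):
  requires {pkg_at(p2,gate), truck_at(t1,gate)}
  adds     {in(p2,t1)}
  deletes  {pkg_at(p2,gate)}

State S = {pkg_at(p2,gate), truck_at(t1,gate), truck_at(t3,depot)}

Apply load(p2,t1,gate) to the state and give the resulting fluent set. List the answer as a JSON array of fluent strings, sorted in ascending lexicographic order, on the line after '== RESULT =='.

Progress:
  pre ⊆ S: {pkg_at(p2,gate), truck_at(t1,gate)} ⊆ S  — applicable
  S \ del = {truck_at(t1,gate), truck_at(t3,depot)}
  ∪ add   = {in(p2,t1), truck_at(t1,gate), truck_at(t3,depot)}

== RESULT ==
["in(p2,t1)", "truck_at(t1,gate)", "truck_at(t3,depot)"]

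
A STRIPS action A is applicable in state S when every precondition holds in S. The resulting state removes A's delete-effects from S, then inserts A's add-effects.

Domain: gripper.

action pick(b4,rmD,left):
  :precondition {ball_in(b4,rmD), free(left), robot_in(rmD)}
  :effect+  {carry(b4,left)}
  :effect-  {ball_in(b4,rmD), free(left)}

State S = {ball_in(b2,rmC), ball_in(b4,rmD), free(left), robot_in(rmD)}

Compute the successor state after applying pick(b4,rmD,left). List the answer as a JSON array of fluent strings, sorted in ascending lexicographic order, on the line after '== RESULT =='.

Compute (S \ del) ∪ add:
  pre ⊆ S: {ball_in(b4,rmD), free(left), robot_in(rmD)} ⊆ S  — applicable
  S \ del = {ball_in(b2,rmC), robot_in(rmD)}
  ∪ add   = {ball_in(b2,rmC), carry(b4,left), robot_in(rmD)}

== RESULT ==
["ball_in(b2,rmC)", "carry(b4,left)", "robot_in(rmD)"]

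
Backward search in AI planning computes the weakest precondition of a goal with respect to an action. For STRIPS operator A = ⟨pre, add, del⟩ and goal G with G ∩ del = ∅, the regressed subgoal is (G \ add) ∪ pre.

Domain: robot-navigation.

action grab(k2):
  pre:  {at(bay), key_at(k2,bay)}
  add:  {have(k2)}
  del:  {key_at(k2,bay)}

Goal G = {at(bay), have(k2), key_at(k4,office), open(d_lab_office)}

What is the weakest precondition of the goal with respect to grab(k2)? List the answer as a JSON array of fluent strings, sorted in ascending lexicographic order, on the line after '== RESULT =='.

Regress:
  G ∩ del = {}  (empty — regression defined)
  G \ add = {at(bay), have(k2), key_at(k4,office), open(d_lab_office)} \ {have(k2)} = {at(bay), key_at(k4,office), open(d_lab_office)}
  ∪ pre   = {at(bay), key_at(k4,office), open(d_lab_office)} ∪ {at(bay), key_at(k2,bay)}
          = {at(bay), key_at(k2,bay), key_at(k4,office), open(d_lab_office)}

== RESULT ==
["at(bay)", "key_at(k2,bay)", "key_at(k4,office)", "open(d_lab_office)"]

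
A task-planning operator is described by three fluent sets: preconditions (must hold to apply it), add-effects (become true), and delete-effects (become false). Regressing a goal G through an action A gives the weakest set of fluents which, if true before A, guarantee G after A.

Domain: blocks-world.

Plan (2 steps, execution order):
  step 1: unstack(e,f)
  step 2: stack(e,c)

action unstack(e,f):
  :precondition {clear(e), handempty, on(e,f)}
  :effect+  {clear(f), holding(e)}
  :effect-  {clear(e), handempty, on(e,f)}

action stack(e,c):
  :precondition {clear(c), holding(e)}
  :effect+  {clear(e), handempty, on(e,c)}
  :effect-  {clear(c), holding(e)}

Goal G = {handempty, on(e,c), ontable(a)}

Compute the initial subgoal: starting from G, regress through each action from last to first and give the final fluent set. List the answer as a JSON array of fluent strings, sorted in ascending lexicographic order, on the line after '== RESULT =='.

Regress step by step:
  through step 2 (stack(e,c)): drop {handempty, on(e,c)}, keep {ontable(a)}, require {clear(c), holding(e)}
    → {clear(c), holding(e), ontable(a)}
  through step 1 (unstack(e,f)): drop {holding(e)}, keep {clear(c), ontable(a)}, require {clear(e), handempty, on(e,f)}
    → {clear(c), clear(e), handempty, on(e,f), ontable(a)}

== RESULT ==
["clear(c)", "clear(e)", "handempty", "on(e,f)", "ontable(a)"]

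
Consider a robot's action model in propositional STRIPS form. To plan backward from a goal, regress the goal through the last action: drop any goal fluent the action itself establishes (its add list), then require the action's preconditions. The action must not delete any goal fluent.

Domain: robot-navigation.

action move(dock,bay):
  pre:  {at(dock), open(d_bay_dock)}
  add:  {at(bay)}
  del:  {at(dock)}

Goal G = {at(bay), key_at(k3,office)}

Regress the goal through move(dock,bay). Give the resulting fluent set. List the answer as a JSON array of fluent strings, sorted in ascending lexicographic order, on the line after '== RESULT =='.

Compute (G \ add) ∪ pre:
  G ∩ del = {}  (empty — regression defined)
  G \ add = {at(bay), key_at(k3,office)} \ {at(bay)} = {key_at(k3,office)}
  ∪ pre   = {key_at(k3,office)} ∪ {at(dock), open(d_bay_dock)}
          = {at(dock), key_at(k3,office), open(d_bay_dock)}

== RESULT ==
["at(dock)", "key_at(k3,office)", "open(d_bay_dock)"]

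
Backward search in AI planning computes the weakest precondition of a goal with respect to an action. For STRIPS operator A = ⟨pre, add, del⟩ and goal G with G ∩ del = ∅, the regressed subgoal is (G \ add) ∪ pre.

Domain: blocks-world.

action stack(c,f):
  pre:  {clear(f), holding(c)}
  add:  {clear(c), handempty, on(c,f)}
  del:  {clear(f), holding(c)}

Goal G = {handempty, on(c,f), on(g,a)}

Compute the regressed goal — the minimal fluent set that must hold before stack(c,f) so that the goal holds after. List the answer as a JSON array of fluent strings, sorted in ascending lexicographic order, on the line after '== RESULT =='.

Compute (G \ add) ∪ pre:
  G ∩ del = {}  (empty — regression defined)
  G \ add = {handempty, on(c,f), on(g,a)} \ {clear(c), handempty, on(c,f)} = {on(g,a)}
  ∪ pre   = {on(g,a)} ∪ {clear(f), holding(c)}
          = {clear(f), holding(c), on(g,a)}

== RESULT ==
["clear(f)", "holding(c)", "on(g,a)"]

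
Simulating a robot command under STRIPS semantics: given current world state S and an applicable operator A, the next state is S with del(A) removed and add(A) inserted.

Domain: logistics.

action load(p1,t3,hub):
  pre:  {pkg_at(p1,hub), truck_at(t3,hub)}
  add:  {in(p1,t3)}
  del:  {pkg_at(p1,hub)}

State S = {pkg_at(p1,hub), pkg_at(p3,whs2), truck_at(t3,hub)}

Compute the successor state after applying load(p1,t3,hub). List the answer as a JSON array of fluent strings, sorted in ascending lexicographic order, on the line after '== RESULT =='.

Compute (S \ del) ∪ add:
  pre ⊆ S: {pkg_at(p1,hub), truck_at(t3,hub)} ⊆ S  — applicable
  S \ del = {pkg_at(p3,whs2), truck_at(t3,hub)}
  ∪ add   = {in(p1,t3), pkg_at(p3,whs2), truck_at(t3,hub)}

== RESULT ==
["in(p1,t3)", "pkg_at(p3,whs2)", "truck_at(t3,hub)"]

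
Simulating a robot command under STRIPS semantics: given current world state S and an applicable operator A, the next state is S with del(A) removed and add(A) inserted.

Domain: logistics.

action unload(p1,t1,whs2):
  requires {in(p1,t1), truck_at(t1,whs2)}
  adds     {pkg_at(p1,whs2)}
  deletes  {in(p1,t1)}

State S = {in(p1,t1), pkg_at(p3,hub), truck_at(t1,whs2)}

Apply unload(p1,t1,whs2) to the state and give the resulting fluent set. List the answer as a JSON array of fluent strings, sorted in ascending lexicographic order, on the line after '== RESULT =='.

Progress:
  pre ⊆ S: {in(p1,t1), truck_at(t1,whs2)} ⊆ S  — applicable
  S \ del = {pkg_at(p3,hub), truck_at(t1,whs2)}
  ∪ add   = {pkg_at(p1,whs2), pkg_at(p3,hub), truck_at(t1,whs2)}

== RESULT ==
["pkg_at(p1,whs2)", "pkg_at(p3,hub)", "truck_at(t1,whs2)"]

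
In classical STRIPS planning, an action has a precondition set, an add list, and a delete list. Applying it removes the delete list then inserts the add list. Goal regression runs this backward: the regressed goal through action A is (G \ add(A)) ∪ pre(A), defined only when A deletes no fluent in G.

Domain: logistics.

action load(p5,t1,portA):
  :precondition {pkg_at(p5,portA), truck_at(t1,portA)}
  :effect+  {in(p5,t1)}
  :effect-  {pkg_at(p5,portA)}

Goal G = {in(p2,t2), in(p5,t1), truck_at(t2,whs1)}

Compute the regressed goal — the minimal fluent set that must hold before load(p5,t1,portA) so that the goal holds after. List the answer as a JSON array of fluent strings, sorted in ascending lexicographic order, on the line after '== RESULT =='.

Compute (G \ add) ∪ pre:
  G ∩ del = {}  (empty — regression defined)
  G \ add = {in(p2,t2), in(p5,t1), truck_at(t2,whs1)} \ {in(p5,t1)} = {in(p2,t2), truck_at(t2,whs1)}
  ∪ pre   = {in(p2,t2), truck_at(t2,whs1)} ∪ {pkg_at(p5,portA), truck_at(t1,portA)}
          = {in(p2,t2), pkg_at(p5,portA), truck_at(t1,portA), truck_at(t2,whs1)}

== RESULT ==
["in(p2,t2)", "pkg_at(p5,portA)", "truck_at(t1,portA)", "truck_at(t2,whs1)"]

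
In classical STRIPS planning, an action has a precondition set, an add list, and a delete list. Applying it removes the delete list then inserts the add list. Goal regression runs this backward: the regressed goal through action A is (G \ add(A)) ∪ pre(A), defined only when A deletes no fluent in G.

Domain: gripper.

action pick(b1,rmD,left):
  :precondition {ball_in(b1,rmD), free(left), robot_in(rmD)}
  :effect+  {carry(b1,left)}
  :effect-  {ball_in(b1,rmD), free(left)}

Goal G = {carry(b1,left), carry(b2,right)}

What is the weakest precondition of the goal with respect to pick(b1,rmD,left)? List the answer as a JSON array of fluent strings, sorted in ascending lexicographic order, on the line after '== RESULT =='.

Compute (G \ add) ∪ pre:
  G ∩ del = {}  (empty — regression defined)
  G \ add = {carry(b1,left), carry(b2,right)} \ {carry(b1,left)} = {carry(b2,right)}
  ∪ pre   = {carry(b2,right)} ∪ {ball_in(b1,rmD), free(left), robot_in(rmD)}
          = {ball_in(b1,rmD), carry(b2,right), free(left), robot_in(rmD)}

== RESULT ==
["ball_in(b1,rmD)", "carry(b2,right)", "free(left)", "robot_in(rmD)"]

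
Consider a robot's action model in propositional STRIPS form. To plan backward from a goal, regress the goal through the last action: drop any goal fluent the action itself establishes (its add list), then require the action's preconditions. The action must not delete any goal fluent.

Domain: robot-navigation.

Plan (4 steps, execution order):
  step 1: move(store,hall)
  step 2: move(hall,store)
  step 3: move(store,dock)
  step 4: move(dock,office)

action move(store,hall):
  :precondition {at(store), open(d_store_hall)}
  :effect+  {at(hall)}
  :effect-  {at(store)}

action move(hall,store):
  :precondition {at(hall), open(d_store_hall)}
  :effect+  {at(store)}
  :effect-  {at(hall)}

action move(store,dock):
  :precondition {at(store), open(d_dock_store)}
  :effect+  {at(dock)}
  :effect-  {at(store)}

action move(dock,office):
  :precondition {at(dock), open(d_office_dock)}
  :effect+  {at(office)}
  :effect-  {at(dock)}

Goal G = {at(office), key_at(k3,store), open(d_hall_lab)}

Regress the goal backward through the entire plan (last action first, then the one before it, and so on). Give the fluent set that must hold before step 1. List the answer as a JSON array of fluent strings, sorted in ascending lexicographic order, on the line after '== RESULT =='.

Work backward from the goal:
  through step 4 (move(dock,office)): drop {at(office)}, keep {key_at(k3,store), open(d_hall_lab)}, require {at(dock), open(d_office_dock)}
    → {at(dock), key_at(k3,store), open(d_hall_lab), open(d_office_dock)}
  through step 3 (move(store,dock)): drop {at(dock)}, keep {key_at(k3,store), open(d_hall_lab), open(d_office_dock)}, require {at(store), open(d_dock_store)}
    → {at(store), key_at(k3,store), open(d_dock_store), open(d_hall_lab), open(d_office_dock)}
  through step 2 (move(hall,store)): drop {at(store)}, keep {key_at(k3,store), open(d_dock_store), open(d_hall_lab), open(d_office_dock)}, require {at(hall), open(d_store_hall)}
    → {at(hall), key_at(k3,store), open(d_dock_store), open(d_hall_lab), open(d_office_dock), open(d_store_hall)}
  through step 1 (move(store,hall)): drop {at(hall)}, keep {key_at(k3,store), open(d_dock_store), open(d_hall_lab), open(d_office_dock), open(d_store_hall)}, require {at(store), open(d_store_hall)}
    → {at(store), key_at(k3,store), open(d_dock_store), open(d_hall_lab), open(d_office_dock), open(d_store_hall)}

== RESULT ==
["at(store)", "key_at(k3,store)", "open(d_dock_store)", "open(d_hall_lab)", "open(d_office_dock)", "open(d_store_hall)"]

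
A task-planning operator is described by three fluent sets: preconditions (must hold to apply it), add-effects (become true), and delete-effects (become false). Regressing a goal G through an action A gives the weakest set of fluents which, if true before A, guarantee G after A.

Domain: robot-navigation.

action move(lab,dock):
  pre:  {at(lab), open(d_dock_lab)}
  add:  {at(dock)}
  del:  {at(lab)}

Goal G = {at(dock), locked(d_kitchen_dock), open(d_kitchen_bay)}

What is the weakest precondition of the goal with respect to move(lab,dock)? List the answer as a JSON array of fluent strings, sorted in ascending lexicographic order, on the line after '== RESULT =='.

Compute (G \ add) ∪ pre:
  G ∩ del = {}  (empty — regression defined)
  G \ add = {at(dock), locked(d_kitchen_dock), open(d_kitchen_bay)} \ {at(dock)} = {locked(d_kitchen_dock), open(d_kitchen_bay)}
  ∪ pre   = {locked(d_kitchen_dock), open(d_kitchen_bay)} ∪ {at(lab), open(d_dock_lab)}
          = {at(lab), locked(d_kitchen_dock), open(d_dock_lab), open(d_kitchen_bay)}

== RESULT ==
["at(lab)", "locked(d_kitchen_dock)", "open(d_dock_lab)", "open(d_kitchen_bay)"]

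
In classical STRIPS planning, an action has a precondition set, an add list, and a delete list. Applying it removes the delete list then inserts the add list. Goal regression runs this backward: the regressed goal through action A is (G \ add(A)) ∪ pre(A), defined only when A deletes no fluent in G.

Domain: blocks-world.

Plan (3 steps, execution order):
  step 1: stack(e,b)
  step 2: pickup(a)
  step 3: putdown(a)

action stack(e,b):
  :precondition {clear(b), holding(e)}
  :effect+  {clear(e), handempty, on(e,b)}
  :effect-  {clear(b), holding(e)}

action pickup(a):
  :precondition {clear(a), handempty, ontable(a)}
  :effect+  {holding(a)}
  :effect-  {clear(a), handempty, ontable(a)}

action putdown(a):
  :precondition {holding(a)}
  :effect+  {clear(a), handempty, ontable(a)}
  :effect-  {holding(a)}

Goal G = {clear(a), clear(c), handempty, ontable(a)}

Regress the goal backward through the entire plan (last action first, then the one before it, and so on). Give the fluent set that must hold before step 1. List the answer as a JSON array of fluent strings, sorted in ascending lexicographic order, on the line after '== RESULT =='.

Regress step by step:
  through step 3 (putdown(a)): drop {clear(a), handempty, ontable(a)}, keep {clear(c)}, require {holding(a)}
    → {clear(c), holding(a)}
  through step 2 (pickup(a)): drop {holding(a)}, keep {clear(c)}, require {clear(a), handempty, ontable(a)}
    → {clear(a), clear(c), handempty, ontable(a)}
  through step 1 (stack(e,b)): drop {handempty}, keep {clear(a), clear(c), ontable(a)}, require {clear(b), holding(e)}
    → {clear(a), clear(b), clear(c), holding(e), ontable(a)}

== RESULT ==
["clear(a)", "clear(b)", "clear(c)", "holding(e)", "ontable(a)"]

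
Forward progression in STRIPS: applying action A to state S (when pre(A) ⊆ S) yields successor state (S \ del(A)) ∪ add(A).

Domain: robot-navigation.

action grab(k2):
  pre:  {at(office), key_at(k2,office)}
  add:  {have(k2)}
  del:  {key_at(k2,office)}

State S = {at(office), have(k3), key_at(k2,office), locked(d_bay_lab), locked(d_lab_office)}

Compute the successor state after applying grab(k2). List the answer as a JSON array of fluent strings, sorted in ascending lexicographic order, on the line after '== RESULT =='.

Progress:
  pre ⊆ S: {at(office), key_at(k2,office)} ⊆ S  — applicable
  S \ del = {at(office), have(k3), locked(d_bay_lab), locked(d_lab_office)}
  ∪ add   = {at(office), have(k2), have(k3), locked(d_bay_lab), locked(d_lab_office)}

== RESULT ==
["at(office)", "have(k2)", "have(k3)", "locked(d_bay_lab)", "locked(d_lab_office)"]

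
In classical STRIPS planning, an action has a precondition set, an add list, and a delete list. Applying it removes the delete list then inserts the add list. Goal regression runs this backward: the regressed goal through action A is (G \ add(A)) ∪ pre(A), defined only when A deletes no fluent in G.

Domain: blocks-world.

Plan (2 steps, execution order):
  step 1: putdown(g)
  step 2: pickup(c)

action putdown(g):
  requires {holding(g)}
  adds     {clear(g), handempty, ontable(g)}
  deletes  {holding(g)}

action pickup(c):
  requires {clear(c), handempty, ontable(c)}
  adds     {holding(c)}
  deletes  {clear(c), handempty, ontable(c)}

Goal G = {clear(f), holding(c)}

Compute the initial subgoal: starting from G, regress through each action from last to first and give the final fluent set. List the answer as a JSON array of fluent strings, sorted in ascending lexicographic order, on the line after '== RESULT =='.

Regress step by step:
  through step 2 (pickup(c)): drop {holding(c)}, keep {clear(f)}, require {clear(c), handempty, ontable(c)}
    → {clear(c), clear(f), handempty, ontable(c)}
  through step 1 (putdown(g)): drop {handempty}, keep {clear(c), clear(f), ontable(c)}, require {holding(g)}
    → {clear(c), clear(f), holding(g), ontable(c)}

== RESULT ==
["clear(c)", "clear(f)", "holding(g)", "ontable(c)"]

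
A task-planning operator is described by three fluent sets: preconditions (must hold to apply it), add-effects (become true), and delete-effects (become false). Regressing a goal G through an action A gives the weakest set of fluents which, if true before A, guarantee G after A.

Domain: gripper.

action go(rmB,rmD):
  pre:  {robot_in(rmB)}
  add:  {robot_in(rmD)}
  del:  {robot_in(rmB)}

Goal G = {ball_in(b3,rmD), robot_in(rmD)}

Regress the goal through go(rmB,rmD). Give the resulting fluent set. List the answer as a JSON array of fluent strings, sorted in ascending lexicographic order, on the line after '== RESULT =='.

Regress:
  G ∩ del = {}  (empty — regression defined)
  G \ add = {ball_in(b3,rmD), robot_in(rmD)} \ {robot_in(rmD)} = {ball_in(b3,rmD)}
  ∪ pre   = {ball_in(b3,rmD)} ∪ {robot_in(rmB)}
          = {ball_in(b3,rmD), robot_in(rmB)}

== RESULT ==
["ball_in(b3,rmD)", "robot_in(rmB)"]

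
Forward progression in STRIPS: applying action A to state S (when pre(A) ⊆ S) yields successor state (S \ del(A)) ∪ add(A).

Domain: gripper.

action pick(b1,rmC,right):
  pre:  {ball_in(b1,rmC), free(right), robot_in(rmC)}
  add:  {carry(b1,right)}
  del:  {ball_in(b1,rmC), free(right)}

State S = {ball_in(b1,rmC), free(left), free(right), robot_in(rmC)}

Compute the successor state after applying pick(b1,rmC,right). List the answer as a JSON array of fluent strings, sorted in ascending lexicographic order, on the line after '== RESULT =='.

Compute (S \ del) ∪ add:
  pre ⊆ S: {ball_in(b1,rmC), free(right), robot_in(rmC)} ⊆ S  — applicable
  S \ del = {free(left), robot_in(rmC)}
  ∪ add   = {carry(b1,right), free(left), robot_in(rmC)}

== RESULT ==
["carry(b1,right)", "free(left)", "robot_in(rmC)"]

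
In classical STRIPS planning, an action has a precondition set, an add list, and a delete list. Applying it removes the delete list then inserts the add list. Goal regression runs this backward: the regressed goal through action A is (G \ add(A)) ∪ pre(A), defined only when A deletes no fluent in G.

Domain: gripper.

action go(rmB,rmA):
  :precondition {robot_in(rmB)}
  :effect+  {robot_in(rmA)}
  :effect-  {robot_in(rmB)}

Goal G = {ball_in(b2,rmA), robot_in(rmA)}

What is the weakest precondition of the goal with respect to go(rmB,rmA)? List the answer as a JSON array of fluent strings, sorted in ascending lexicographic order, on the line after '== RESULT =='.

Compute (G \ add) ∪ pre:
  G ∩ del = {}  (empty — regression defined)
  G \ add = {ball_in(b2,rmA), robot_in(rmA)} \ {robot_in(rmA)} = {ball_in(b2,rmA)}
  ∪ pre   = {ball_in(b2,rmA)} ∪ {robot_in(rmB)}
          = {ball_in(b2,rmA), robot_in(rmB)}

== RESULT ==
["ball_in(b2,rmA)", "robot_in(rmB)"]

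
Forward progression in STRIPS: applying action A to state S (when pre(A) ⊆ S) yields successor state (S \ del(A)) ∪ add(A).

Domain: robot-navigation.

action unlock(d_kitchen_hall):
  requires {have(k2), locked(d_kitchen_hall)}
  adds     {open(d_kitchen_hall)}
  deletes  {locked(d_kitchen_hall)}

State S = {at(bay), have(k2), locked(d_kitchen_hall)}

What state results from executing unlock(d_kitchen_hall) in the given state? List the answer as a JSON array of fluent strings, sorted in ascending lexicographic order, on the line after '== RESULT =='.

Progress:
  pre ⊆ S: {have(k2), locked(d_kitchen_hall)} ⊆ S  — applicable
  S \ del = {at(bay), have(k2)}
  ∪ add   = {at(bay), have(k2), open(d_kitchen_hall)}

== RESULT ==
["at(bay)", "have(k2)", "open(d_kitchen_hall)"]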